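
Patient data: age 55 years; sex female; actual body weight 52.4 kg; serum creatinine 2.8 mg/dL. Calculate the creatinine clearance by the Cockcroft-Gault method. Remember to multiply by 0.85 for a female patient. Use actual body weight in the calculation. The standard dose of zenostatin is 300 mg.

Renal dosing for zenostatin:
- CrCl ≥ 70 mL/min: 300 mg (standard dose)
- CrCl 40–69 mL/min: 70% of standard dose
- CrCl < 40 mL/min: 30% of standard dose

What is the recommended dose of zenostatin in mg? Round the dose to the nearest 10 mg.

90 mg

CrCl = (140 − 55) × 52.4 / (72 × 2.8) × 0.85 = 4454.0 / 201.60 × 0.85 ≈ 18.8 mL/min
CrCl ≈ 19 mL/min → bracket < 40 mL/min.
30% of 300 mg = 90 mg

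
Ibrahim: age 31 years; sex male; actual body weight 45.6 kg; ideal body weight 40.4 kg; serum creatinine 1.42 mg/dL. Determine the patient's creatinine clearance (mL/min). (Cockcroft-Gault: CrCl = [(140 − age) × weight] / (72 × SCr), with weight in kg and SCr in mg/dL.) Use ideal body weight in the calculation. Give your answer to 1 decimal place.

43.1 mL/min

CrCl = (140 − 31) × 40.4 / (72 × 1.42) = 4403.6 / 102.24 ≈ 43.1 mL/min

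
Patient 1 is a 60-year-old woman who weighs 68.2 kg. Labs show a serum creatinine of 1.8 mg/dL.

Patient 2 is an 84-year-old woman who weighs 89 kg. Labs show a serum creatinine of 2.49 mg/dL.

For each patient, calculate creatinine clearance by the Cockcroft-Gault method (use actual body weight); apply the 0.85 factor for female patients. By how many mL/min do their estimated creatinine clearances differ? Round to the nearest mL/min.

12 mL/min

Patient 1: CrCl = (140 − 60) × 68.2 / (72 × 1.8) × 0.85 = 5456.0 / 129.60 × 0.85 ≈ 35.8 mL/min
Patient 2: CrCl = (140 − 84) × 89 / (72 × 2.49) × 0.85 = 4984.0 / 179.28 × 0.85 ≈ 23.6 mL/min
|35.8 − 23.6| = 12.2 mL/min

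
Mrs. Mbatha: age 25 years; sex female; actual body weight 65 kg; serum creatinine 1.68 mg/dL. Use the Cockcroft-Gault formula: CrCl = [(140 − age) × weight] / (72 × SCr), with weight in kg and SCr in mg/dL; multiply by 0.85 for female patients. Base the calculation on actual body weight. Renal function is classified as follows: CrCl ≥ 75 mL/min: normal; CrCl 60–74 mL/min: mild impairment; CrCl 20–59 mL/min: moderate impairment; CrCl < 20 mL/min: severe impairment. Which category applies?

CrCl = (140 − 25) × 65 / (72 × 1.68) × 0.85 = 7475.0 / 120.96 × 0.85 ≈ 52.5 mL/min
53 mL/min falls in the 'moderate impairment' range.

moderate impairment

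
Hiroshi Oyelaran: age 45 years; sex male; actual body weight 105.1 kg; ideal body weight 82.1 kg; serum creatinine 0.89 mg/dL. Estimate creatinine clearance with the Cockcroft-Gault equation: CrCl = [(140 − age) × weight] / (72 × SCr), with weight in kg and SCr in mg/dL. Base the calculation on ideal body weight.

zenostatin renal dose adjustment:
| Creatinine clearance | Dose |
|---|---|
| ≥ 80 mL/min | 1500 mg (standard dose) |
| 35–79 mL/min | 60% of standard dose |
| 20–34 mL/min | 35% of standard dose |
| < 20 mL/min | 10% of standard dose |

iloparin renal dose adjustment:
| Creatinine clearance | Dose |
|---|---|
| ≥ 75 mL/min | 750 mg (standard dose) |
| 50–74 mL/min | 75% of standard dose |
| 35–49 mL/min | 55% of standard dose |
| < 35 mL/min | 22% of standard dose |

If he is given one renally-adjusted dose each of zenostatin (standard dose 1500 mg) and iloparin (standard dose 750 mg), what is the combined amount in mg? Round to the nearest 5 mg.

CrCl = (140 − 45) × 82.1 / (72 × 0.89) = 7799.5 / 64.08 ≈ 121.7 mL/min
CrCl ≈ 122 mL/min.
zenostatin: ≥ 80 mL/min → 100% of 1500 mg = 1500 mg.
iloparin: ≥ 75 mL/min → 100% of 750 mg = 750 mg.
Total = 1500 + 750 = 2250 mg.

2250 mg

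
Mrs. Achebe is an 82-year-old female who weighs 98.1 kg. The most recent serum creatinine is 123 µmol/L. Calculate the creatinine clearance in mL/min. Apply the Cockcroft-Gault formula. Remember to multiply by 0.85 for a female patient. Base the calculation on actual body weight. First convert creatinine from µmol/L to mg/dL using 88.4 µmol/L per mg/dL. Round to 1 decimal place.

48.3 mL/min

SCr = 123 / 88.4 = 1.391 mg/dL
CrCl = (140 − 82) × 98.1 / (72 × 1.391) × 0.85 = 5689.8 / 100.15 × 0.85 ≈ 48.3 mL/min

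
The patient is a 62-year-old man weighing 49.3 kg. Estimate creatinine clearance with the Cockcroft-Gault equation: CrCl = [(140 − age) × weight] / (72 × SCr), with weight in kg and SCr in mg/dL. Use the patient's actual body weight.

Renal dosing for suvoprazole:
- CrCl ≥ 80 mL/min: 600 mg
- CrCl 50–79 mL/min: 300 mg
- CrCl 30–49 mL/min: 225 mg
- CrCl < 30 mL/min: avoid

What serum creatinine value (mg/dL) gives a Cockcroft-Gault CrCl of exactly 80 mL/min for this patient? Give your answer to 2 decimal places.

Standard dose requires CrCl ≥ 80 mL/min.
Set (140 − 62) × 49.3 / (72 × SCr) = 80
SCr = (140 − 62) × 49.3 / (72 × 80) = 0.668 mg/dL

0.67 mg/dL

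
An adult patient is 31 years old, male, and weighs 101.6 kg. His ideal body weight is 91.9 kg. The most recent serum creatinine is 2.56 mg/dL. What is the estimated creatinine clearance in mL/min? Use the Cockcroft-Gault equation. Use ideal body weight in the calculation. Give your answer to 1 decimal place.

54.3 mL/min

CrCl = (140 − 31) × 91.9 / (72 × 2.56) = 10017.1 / 184.32 ≈ 54.3 mL/min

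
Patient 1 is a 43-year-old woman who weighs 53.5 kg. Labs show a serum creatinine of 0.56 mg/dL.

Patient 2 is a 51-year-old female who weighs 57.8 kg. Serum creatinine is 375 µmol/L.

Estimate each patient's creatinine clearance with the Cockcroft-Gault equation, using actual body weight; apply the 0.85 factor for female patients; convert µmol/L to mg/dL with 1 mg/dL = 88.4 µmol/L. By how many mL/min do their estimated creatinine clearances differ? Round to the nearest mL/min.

Patient 1: CrCl = (140 − 43) × 53.5 / (72 × 0.56) × 0.85 = 5189.5 / 40.32 × 0.85 ≈ 109.4 mL/min
Patient 2: SCr = 375 / 88.4 = 4.242 mg/dL
Patient 2: CrCl = (140 − 51) × 57.8 / (72 × 4.242) × 0.85 = 5144.2 / 305.42 × 0.85 ≈ 14.3 mL/min
|109.4 − 14.3| = 95.1 mL/min

95 mL/min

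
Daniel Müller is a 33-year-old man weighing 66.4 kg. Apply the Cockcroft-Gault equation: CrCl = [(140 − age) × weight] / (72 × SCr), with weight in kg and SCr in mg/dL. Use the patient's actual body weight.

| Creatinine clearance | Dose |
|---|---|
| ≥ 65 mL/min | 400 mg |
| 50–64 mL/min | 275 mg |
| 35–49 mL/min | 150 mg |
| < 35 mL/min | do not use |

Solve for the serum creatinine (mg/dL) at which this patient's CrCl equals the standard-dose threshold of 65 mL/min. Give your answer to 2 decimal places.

Standard dose requires CrCl ≥ 65 mL/min.
Set (140 − 33) × 66.4 / (72 × SCr) = 65
SCr = (140 − 33) × 66.4 / (72 × 65) = 1.518 mg/dL

1.52 mg/dL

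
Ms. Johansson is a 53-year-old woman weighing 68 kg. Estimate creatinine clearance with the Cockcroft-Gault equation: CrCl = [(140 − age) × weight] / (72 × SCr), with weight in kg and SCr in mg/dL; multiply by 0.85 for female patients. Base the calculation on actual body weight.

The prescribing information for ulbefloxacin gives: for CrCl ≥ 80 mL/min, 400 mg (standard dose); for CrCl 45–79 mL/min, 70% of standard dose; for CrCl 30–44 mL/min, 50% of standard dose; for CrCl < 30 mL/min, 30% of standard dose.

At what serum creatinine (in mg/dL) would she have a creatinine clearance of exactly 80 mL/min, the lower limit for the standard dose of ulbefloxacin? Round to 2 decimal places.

0.87 mg/dL

Standard dose requires CrCl ≥ 80 mL/min.
Set (140 − 53) × 68 × 0.85 / (72 × SCr) = 80
SCr = (140 − 53) × 68 × 0.85 / (72 × 80) = 0.873 mg/dL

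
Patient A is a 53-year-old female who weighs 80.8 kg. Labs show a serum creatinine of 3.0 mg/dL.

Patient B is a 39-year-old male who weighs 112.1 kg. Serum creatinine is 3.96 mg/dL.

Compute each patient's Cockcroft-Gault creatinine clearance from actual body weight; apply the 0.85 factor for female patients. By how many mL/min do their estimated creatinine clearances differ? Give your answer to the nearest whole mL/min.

12 mL/min

Patient A: CrCl = (140 − 53) × 80.8 / (72 × 3) × 0.85 = 7029.6 / 216.00 × 0.85 ≈ 27.7 mL/min
Patient B: CrCl = (140 − 39) × 112.1 / (72 × 3.96) = 11322.1 / 285.12 ≈ 39.7 mL/min
|27.7 − 39.7| = 12.0 mL/min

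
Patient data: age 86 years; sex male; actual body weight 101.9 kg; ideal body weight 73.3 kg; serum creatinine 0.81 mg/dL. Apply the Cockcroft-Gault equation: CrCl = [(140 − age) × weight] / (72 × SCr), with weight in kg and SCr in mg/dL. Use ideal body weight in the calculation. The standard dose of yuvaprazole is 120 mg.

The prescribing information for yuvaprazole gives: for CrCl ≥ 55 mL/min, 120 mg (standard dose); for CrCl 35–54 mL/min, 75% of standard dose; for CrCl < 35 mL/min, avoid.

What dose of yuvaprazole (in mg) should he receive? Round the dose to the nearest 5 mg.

120 mg

CrCl = (140 − 86) × 73.3 / (72 × 0.81) = 3958.2 / 58.32 ≈ 67.9 mL/min
CrCl ≈ 68 mL/min → bracket ≥ 55 mL/min.
100% of 120 mg = 120 mg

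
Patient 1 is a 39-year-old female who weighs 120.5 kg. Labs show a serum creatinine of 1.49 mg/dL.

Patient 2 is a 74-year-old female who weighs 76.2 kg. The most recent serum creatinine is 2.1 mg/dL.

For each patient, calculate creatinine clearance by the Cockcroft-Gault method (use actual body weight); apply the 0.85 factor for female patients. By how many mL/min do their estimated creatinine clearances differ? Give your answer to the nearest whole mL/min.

Patient 1: CrCl = (140 − 39) × 120.5 / (72 × 1.49) × 0.85 = 12170.5 / 107.28 × 0.85 ≈ 96.4 mL/min
Patient 2: CrCl = (140 − 74) × 76.2 / (72 × 2.1) × 0.85 = 5029.2 / 151.20 × 0.85 ≈ 28.3 mL/min
|96.4 − 28.3| = 68.1 mL/min

68 mL/min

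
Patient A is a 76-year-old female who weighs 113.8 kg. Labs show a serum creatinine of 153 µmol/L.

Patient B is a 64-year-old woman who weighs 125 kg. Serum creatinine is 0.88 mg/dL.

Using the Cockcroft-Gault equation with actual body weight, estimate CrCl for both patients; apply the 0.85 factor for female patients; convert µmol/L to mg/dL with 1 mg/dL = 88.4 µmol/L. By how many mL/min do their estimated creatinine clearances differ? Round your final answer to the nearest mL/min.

78 mL/min

Patient A: SCr = 153 / 88.4 = 1.731 mg/dL
Patient A: CrCl = (140 − 76) × 113.8 / (72 × 1.731) × 0.85 = 7283.2 / 124.63 × 0.85 ≈ 49.7 mL/min
Patient B: CrCl = (140 − 64) × 125 / (72 × 0.88) × 0.85 = 9500.0 / 63.36 × 0.85 ≈ 127.4 mL/min
|49.7 − 127.4| = 77.7 mL/min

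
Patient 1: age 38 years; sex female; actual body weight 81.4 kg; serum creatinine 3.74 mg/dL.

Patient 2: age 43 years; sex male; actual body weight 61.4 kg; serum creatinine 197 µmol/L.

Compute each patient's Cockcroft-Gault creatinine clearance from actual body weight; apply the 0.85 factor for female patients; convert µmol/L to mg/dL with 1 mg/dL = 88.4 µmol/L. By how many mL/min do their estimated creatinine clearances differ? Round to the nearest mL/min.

11 mL/min

Patient 1: CrCl = (140 − 38) × 81.4 / (72 × 3.74) × 0.85 = 8302.8 / 269.28 × 0.85 ≈ 26.2 mL/min
Patient 2: SCr = 197 / 88.4 = 2.229 mg/dL
Patient 2: CrCl = (140 − 43) × 61.4 / (72 × 2.229) = 5955.8 / 160.49 ≈ 37.1 mL/min
|26.2 − 37.1| = 10.9 mL/min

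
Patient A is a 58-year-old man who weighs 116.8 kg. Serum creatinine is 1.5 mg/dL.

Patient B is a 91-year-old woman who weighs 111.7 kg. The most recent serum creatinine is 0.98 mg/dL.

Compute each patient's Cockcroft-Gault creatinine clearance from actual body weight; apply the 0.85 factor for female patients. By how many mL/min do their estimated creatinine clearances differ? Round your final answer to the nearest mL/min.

23 mL/min

Patient A: CrCl = (140 − 58) × 116.8 / (72 × 1.5) = 9577.6 / 108.00 ≈ 88.7 mL/min
Patient B: CrCl = (140 − 91) × 111.7 / (72 × 0.98) × 0.85 = 5473.3 / 70.56 × 0.85 ≈ 65.9 mL/min
|88.7 − 65.9| = 22.8 mL/min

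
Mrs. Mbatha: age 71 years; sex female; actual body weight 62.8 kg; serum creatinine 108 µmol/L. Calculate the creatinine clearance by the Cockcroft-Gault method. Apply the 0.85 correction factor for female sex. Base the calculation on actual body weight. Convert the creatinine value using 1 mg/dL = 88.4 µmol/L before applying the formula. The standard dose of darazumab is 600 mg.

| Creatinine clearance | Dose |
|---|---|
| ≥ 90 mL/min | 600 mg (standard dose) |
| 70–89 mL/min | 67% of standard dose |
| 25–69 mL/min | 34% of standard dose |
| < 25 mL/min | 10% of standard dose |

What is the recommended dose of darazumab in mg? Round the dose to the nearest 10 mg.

200 mg

SCr = 108 / 88.4 = 1.222 mg/dL
CrCl = (140 − 71) × 62.8 / (72 × 1.222) × 0.85 = 4333.2 / 87.98 × 0.85 ≈ 41.9 mL/min
CrCl ≈ 42 mL/min → bracket 25–69 mL/min.
34% of 600 mg = 204 mg → 200 mg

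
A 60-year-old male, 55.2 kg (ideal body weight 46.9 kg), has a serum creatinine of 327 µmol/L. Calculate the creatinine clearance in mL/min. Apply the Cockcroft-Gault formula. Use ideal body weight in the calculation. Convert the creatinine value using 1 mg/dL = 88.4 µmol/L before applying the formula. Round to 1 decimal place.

14.1 mL/min

SCr = 327 / 88.4 = 3.699 mg/dL
CrCl = (140 − 60) × 46.9 / (72 × 3.699) = 3752.0 / 266.33 ≈ 14.1 mL/min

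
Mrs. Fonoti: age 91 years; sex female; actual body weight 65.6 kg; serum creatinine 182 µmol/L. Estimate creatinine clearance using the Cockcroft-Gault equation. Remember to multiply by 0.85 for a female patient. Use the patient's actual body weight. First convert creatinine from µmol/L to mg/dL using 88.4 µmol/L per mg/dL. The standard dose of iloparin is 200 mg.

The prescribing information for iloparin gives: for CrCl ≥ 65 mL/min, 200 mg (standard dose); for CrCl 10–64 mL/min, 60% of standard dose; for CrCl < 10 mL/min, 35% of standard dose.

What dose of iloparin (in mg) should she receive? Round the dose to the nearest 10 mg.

SCr = 182 / 88.4 = 2.059 mg/dL
CrCl = (140 − 91) × 65.6 / (72 × 2.059) × 0.85 = 3214.4 / 148.25 × 0.85 ≈ 18.4 mL/min
CrCl ≈ 18 mL/min → bracket 10–64 mL/min.
60% of 200 mg = 120 mg

120 mg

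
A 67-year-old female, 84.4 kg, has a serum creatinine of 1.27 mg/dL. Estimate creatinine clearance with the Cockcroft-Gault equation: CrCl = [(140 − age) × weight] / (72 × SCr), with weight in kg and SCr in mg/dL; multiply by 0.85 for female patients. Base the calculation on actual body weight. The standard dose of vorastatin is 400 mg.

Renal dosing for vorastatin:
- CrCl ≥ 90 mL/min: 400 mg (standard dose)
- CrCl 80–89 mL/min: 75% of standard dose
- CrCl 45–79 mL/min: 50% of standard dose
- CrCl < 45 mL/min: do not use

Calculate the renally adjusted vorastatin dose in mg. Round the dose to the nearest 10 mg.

CrCl = (140 − 67) × 84.4 / (72 × 1.27) × 0.85 = 6161.2 / 91.44 × 0.85 ≈ 57.3 mL/min
CrCl ≈ 57 mL/min → bracket 45–79 mL/min.
50% of 400 mg = 200 mg

200 mg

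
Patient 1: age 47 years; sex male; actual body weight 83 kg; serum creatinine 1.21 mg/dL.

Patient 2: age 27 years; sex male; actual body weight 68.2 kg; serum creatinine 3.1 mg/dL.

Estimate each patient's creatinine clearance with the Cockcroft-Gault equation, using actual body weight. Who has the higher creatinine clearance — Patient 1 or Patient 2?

Patient 1: CrCl = (140 − 47) × 83 / (72 × 1.21) = 7719.0 / 87.12 ≈ 88.6 mL/min
Patient 2: CrCl = (140 − 27) × 68.2 / (72 × 3.1) = 7706.6 / 223.20 ≈ 34.5 mL/min
88.6 vs 34.5 mL/min → Patient 1 is higher.

Patient 1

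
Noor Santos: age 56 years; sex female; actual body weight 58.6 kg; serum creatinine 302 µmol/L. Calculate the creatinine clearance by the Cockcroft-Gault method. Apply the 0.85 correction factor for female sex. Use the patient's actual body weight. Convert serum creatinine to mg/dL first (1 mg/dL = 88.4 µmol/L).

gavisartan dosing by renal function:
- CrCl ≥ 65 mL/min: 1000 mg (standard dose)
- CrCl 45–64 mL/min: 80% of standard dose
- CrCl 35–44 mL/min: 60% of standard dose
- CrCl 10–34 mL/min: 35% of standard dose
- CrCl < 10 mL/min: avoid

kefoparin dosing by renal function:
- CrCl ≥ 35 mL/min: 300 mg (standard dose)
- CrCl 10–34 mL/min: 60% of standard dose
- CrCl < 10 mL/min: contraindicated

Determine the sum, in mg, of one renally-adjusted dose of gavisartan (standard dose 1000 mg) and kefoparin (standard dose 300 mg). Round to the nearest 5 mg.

SCr = 302 / 88.4 = 3.416 mg/dL
CrCl = (140 − 56) × 58.6 / (72 × 3.416) × 0.85 = 4922.4 / 245.95 × 0.85 ≈ 17.0 mL/min
CrCl ≈ 17 mL/min.
gavisartan: 10–34 mL/min → 35% of 1000 mg = 350 mg.
kefoparin: 10–34 mL/min → 60% of 300 mg = 180 mg.
Total = 350 + 180 = 530 mg.

530 mg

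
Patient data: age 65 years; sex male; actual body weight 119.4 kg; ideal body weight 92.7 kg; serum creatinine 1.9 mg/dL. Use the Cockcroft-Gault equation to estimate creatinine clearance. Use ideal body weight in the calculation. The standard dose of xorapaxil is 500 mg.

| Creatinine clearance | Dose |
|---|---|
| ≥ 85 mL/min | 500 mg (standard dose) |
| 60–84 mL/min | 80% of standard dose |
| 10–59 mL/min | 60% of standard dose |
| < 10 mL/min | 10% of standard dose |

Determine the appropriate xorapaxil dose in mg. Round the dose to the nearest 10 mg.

CrCl = (140 − 65) × 92.7 / (72 × 1.9) = 6952.5 / 136.80 ≈ 50.8 mL/min
CrCl ≈ 51 mL/min → bracket 10–59 mL/min.
60% of 500 mg = 300 mg

300 mg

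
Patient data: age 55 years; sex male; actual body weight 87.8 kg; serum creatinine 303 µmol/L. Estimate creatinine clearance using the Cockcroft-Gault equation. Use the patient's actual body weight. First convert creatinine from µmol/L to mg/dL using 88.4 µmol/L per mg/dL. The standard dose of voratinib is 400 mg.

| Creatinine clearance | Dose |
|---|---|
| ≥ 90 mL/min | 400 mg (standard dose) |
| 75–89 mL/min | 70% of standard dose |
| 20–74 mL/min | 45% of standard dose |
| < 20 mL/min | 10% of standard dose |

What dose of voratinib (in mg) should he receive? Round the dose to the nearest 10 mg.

180 mg

SCr = 303 / 88.4 = 3.428 mg/dL
CrCl = (140 − 55) × 87.8 / (72 × 3.428) = 7463.0 / 246.82 ≈ 30.2 mL/min
CrCl ≈ 30 mL/min → bracket 20–74 mL/min.
45% of 400 mg = 180 mg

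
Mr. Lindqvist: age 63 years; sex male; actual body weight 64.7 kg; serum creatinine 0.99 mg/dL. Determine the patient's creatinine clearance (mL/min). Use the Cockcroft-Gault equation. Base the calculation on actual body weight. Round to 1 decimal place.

CrCl = (140 − 63) × 64.7 / (72 × 0.99) = 4981.9 / 71.28 ≈ 69.9 mL/min

69.9 mL/min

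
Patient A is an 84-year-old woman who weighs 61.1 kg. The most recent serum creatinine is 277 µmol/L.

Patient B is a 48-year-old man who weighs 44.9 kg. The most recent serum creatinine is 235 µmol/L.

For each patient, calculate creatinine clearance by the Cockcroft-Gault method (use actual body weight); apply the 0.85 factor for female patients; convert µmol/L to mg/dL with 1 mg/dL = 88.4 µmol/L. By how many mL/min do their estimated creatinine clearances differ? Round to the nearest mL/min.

9 mL/min

Patient A: SCr = 277 / 88.4 = 3.133 mg/dL
Patient A: CrCl = (140 − 84) × 61.1 / (72 × 3.133) × 0.85 = 3421.6 / 225.58 × 0.85 ≈ 12.9 mL/min
Patient B: SCr = 235 / 88.4 = 2.658 mg/dL
Patient B: CrCl = (140 − 48) × 44.9 / (72 × 2.658) = 4130.8 / 191.38 ≈ 21.6 mL/min
|12.9 − 21.6| = 8.7 mL/min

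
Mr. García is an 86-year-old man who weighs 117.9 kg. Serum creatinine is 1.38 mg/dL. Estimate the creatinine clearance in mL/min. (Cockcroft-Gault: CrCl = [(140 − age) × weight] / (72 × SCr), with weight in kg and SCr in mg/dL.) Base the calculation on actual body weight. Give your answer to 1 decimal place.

CrCl = (140 − 86) × 117.9 / (72 × 1.38) = 6366.6 / 99.36 ≈ 64.1 mL/min

64.1 mL/min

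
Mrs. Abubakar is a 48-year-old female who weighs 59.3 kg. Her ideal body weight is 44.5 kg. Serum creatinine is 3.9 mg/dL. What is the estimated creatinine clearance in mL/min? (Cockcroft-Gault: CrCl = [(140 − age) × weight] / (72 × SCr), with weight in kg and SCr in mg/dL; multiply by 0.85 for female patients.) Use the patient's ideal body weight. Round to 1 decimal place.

12.4 mL/min

CrCl = (140 − 48) × 44.5 / (72 × 3.9) × 0.85 = 4094.0 / 280.80 × 0.85 ≈ 12.4 mL/min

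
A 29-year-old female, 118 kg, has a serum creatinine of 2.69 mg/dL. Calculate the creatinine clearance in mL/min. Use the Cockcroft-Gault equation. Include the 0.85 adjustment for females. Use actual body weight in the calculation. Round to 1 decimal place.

CrCl = (140 − 29) × 118 / (72 × 2.69) × 0.85 = 13098.0 / 193.68 × 0.85 ≈ 57.5 mL/min

57.5 mL/min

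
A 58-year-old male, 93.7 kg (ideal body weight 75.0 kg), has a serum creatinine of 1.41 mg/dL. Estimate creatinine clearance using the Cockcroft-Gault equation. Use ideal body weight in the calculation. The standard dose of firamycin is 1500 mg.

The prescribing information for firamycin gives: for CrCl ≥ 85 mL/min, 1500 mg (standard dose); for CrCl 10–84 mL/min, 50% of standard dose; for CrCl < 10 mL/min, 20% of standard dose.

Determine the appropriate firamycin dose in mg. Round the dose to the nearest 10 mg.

CrCl = (140 − 58) × 75 / (72 × 1.41) = 6150.0 / 101.52 ≈ 60.6 mL/min
CrCl ≈ 61 mL/min → bracket 10–84 mL/min.
50% of 1500 mg = 750 mg

750 mg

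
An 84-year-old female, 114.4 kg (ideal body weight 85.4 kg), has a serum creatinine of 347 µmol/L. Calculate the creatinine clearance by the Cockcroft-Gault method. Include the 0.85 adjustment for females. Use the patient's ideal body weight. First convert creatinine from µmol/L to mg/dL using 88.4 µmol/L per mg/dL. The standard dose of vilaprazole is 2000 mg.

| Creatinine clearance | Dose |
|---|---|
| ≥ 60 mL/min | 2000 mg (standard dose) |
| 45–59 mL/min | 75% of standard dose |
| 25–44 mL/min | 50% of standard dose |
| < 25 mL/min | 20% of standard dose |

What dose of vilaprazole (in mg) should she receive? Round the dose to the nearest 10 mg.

400 mg

SCr = 347 / 88.4 = 3.925 mg/dL
CrCl = (140 − 84) × 85.4 / (72 × 3.925) × 0.85 = 4782.4 / 282.60 × 0.85 ≈ 14.4 mL/min
CrCl ≈ 14 mL/min → bracket < 25 mL/min.
20% of 2000 mg = 400 mg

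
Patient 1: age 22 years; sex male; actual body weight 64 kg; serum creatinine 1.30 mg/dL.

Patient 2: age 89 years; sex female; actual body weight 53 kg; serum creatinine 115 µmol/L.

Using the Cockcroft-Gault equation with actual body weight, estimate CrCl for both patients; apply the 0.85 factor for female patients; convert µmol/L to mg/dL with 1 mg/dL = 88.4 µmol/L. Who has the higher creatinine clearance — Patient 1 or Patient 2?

Patient 1

Patient 1: CrCl = (140 − 22) × 64 / (72 × 1.3) = 7552.0 / 93.60 ≈ 80.7 mL/min
Patient 2: SCr = 115 / 88.4 = 1.301 mg/dL
Patient 2: CrCl = (140 − 89) × 53 / (72 × 1.301) × 0.85 = 2703.0 / 93.67 × 0.85 ≈ 24.5 mL/min
80.7 vs 24.5 mL/min → Patient 1 is higher.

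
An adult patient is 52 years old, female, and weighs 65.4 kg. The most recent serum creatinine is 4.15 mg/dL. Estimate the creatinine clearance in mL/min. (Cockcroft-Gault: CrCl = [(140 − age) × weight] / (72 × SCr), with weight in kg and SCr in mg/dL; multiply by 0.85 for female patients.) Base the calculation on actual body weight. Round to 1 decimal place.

CrCl = (140 − 52) × 65.4 / (72 × 4.15) × 0.85 = 5755.2 / 298.80 × 0.85 ≈ 16.4 mL/min

16.4 mL/min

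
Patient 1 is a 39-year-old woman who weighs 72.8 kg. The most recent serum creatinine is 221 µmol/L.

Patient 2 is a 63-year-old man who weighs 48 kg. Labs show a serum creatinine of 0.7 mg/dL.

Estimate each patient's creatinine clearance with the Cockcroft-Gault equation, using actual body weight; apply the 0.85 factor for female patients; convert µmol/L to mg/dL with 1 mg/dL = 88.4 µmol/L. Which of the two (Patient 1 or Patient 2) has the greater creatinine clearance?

Patient 1: SCr = 221 / 88.4 = 2.5 mg/dL
Patient 1: CrCl = (140 − 39) × 72.8 / (72 × 2.5) × 0.85 = 7352.8 / 180.00 × 0.85 ≈ 34.7 mL/min
Patient 2: CrCl = (140 − 63) × 48 / (72 × 0.7) = 3696.0 / 50.40 ≈ 73.3 mL/min
34.7 vs 73.3 mL/min → Patient 2 is higher.

Patient 2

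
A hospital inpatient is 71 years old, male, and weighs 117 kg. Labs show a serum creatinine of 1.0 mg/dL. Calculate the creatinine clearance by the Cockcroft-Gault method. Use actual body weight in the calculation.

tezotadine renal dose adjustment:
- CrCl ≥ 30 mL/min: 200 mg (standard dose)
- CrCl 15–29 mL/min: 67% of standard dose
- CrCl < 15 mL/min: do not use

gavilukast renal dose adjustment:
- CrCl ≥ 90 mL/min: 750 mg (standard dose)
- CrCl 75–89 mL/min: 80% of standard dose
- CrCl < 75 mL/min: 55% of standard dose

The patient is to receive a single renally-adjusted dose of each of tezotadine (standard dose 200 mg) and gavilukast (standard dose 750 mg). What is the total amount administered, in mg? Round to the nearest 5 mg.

950 mg

CrCl = (140 − 71) × 117 / (72 × 1) = 8073.0 / 72.00 ≈ 112.1 mL/min
CrCl ≈ 112 mL/min.
tezotadine: ≥ 30 mL/min → 100% of 200 mg = 200 mg.
gavilukast: ≥ 90 mL/min → 100% of 750 mg = 750 mg.
Total = 200 + 750 = 950 mg.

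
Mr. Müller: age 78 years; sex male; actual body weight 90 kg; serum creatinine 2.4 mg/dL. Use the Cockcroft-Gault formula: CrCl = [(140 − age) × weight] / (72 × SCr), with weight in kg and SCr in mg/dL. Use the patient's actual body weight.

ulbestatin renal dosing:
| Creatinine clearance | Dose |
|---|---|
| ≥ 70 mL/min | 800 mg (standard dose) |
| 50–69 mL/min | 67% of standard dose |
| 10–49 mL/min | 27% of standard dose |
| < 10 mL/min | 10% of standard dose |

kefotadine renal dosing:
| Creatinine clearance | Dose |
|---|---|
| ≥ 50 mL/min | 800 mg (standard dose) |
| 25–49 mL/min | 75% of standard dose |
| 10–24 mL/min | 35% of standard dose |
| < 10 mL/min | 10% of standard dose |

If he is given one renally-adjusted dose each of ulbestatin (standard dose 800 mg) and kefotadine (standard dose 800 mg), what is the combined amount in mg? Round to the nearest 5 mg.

CrCl = (140 − 78) × 90 / (72 × 2.4) = 5580.0 / 172.80 ≈ 32.3 mL/min
CrCl ≈ 32 mL/min.
ulbestatin: 10–49 mL/min → 27% of 800 mg = 216 mg.
kefotadine: 25–49 mL/min → 75% of 800 mg = 600 mg.
Total = 216 + 600 = 816 mg.

815 mg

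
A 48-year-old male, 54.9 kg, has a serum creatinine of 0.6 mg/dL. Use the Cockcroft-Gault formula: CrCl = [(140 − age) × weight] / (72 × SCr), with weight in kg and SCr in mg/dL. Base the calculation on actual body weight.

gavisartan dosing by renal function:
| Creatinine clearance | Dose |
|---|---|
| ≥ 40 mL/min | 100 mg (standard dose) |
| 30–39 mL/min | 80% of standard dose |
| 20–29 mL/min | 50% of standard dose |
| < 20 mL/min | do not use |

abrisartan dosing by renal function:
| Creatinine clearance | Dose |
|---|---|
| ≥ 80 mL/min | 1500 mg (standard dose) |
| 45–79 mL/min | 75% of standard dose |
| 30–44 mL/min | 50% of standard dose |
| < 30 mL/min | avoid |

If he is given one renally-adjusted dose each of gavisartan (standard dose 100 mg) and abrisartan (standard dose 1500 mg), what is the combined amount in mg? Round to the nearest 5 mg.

CrCl = (140 − 48) × 54.9 / (72 × 0.6) = 5050.8 / 43.20 ≈ 116.9 mL/min
CrCl ≈ 117 mL/min.
gavisartan: ≥ 40 mL/min → 100% of 100 mg = 100 mg.
abrisartan: ≥ 80 mL/min → 100% of 1500 mg = 1500 mg.
Total = 100 + 1500 = 1600 mg.

1600 mg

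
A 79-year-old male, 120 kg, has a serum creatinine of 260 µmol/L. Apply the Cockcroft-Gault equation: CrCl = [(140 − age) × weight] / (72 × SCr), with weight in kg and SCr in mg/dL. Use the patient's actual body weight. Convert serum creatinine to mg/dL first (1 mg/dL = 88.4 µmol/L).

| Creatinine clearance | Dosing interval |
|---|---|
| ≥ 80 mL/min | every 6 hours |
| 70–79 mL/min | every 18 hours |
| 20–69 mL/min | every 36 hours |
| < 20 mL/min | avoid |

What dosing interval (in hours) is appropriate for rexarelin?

every 36 hours

SCr = 260 / 88.4 = 2.941 mg/dL
CrCl = (140 − 79) × 120 / (72 × 2.941) = 7320.0 / 211.75 ≈ 34.6 mL/min
CrCl ≈ 35 mL/min → bracket 20–69 mL/min → every 36 hours.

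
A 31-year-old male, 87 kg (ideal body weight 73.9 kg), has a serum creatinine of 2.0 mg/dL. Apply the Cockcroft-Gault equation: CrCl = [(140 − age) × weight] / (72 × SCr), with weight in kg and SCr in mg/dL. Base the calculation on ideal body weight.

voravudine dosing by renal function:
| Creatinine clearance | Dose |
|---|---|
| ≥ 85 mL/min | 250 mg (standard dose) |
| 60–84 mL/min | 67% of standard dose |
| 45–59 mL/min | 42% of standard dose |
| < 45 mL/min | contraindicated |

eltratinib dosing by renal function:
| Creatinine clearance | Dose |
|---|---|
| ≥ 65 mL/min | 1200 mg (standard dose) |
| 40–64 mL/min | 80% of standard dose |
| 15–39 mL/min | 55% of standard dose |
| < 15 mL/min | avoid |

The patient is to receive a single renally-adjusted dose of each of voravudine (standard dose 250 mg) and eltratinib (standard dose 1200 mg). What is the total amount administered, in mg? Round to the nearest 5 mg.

CrCl = (140 − 31) × 73.9 / (72 × 2) = 8055.1 / 144.00 ≈ 55.9 mL/min
CrCl ≈ 56 mL/min.
voravudine: 45–59 mL/min → 42% of 250 mg = 105 mg.
eltratinib: 40–64 mL/min → 80% of 1200 mg = 960 mg.
Total = 105 + 960 = 1065 mg.

1065 mg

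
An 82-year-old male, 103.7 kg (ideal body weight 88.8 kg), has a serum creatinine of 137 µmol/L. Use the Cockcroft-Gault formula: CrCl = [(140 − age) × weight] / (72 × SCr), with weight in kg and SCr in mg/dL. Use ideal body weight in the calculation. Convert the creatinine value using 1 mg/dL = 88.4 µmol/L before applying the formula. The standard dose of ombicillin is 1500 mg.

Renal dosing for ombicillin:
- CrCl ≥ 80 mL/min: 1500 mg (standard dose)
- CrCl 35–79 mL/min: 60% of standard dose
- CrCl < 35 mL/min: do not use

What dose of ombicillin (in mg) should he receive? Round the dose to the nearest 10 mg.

900 mg

SCr = 137 / 88.4 = 1.55 mg/dL
CrCl = (140 − 82) × 88.8 / (72 × 1.55) = 5150.4 / 111.60 ≈ 46.2 mL/min
CrCl ≈ 46 mL/min → bracket 35–79 mL/min.
60% of 1500 mg = 900 mg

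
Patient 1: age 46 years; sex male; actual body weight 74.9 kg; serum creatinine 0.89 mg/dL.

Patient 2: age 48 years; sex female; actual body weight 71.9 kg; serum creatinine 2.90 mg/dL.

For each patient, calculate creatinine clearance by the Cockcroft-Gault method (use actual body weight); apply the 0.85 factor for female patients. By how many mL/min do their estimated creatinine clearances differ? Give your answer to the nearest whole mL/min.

Patient 1: CrCl = (140 − 46) × 74.9 / (72 × 0.89) = 7040.6 / 64.08 ≈ 109.9 mL/min
Patient 2: CrCl = (140 − 48) × 71.9 / (72 × 2.9) × 0.85 = 6614.8 / 208.80 × 0.85 ≈ 26.9 mL/min
|109.9 − 26.9| = 83.0 mL/min

83 mL/min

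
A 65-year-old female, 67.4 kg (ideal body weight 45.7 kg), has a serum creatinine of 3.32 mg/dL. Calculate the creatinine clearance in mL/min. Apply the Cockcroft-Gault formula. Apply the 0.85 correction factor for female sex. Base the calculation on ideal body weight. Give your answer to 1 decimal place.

12.2 mL/min

CrCl = (140 − 65) × 45.7 / (72 × 3.32) × 0.85 = 3427.5 / 239.04 × 0.85 ≈ 12.2 mL/min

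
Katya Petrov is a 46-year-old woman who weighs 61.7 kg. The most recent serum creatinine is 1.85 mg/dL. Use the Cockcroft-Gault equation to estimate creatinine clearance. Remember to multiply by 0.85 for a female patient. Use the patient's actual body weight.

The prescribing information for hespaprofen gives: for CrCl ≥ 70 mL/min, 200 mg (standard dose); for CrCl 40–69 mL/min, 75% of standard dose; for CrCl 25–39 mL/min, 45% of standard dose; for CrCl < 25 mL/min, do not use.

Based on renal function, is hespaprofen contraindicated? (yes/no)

no

CrCl = (140 − 46) × 61.7 / (72 × 1.85) × 0.85 = 5799.8 / 133.20 × 0.85 ≈ 37.0 mL/min
CrCl ≈ 37 mL/min, which is ≥ 25 mL/min.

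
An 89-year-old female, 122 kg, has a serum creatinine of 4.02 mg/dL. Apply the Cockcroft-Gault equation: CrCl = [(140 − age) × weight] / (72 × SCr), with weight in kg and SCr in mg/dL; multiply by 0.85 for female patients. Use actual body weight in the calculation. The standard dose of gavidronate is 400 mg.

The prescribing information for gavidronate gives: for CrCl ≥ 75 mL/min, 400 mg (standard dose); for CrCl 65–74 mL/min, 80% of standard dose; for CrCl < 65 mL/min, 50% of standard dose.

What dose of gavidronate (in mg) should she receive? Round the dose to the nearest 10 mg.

CrCl = (140 − 89) × 122 / (72 × 4.02) × 0.85 = 6222.0 / 289.44 × 0.85 ≈ 18.3 mL/min
CrCl ≈ 18 mL/min → bracket < 65 mL/min.
50% of 400 mg = 200 mg

200 mg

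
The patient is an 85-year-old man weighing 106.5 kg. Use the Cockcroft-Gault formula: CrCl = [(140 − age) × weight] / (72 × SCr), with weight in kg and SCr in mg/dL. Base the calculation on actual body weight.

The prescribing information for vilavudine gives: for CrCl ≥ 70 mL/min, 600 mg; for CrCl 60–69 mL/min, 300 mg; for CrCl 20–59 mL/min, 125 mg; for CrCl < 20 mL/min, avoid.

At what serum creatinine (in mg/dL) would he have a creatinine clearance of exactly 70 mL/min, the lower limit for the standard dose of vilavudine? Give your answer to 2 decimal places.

Standard dose requires CrCl ≥ 70 mL/min.
Set (140 − 85) × 106.5 / (72 × SCr) = 70
SCr = (140 − 85) × 106.5 / (72 × 70) = 1.162 mg/dL

1.16 mg/dL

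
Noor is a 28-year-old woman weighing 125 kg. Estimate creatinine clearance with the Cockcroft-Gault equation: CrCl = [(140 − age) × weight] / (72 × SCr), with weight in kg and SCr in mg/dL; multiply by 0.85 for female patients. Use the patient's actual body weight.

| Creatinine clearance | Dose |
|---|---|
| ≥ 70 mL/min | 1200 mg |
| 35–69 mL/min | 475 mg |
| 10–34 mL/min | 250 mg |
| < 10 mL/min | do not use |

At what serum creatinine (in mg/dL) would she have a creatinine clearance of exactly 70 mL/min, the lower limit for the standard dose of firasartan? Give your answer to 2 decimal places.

2.36 mg/dL

Standard dose requires CrCl ≥ 70 mL/min.
Set (140 − 28) × 125 × 0.85 / (72 × SCr) = 70
SCr = (140 − 28) × 125 × 0.85 / (72 × 70) = 2.361 mg/dL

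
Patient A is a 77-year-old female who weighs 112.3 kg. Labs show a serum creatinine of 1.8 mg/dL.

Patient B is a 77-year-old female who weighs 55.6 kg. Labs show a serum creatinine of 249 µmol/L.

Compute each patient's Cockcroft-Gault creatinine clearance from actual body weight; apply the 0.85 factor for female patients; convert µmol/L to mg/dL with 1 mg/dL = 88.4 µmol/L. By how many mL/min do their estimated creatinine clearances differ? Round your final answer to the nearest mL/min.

32 mL/min

Patient A: CrCl = (140 − 77) × 112.3 / (72 × 1.8) × 0.85 = 7074.9 / 129.60 × 0.85 ≈ 46.4 mL/min
Patient B: SCr = 249 / 88.4 = 2.817 mg/dL
Patient B: CrCl = (140 − 77) × 55.6 / (72 × 2.817) × 0.85 = 3502.8 / 202.82 × 0.85 ≈ 14.7 mL/min
|46.4 − 14.7| = 31.7 mL/min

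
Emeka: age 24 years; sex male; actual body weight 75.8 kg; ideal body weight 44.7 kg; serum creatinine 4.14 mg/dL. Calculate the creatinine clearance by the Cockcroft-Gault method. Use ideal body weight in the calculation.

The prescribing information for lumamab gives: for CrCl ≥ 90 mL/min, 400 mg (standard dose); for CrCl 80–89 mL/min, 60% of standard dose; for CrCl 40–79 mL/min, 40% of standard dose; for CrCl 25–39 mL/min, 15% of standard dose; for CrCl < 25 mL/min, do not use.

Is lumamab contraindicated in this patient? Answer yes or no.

yes

CrCl = (140 − 24) × 44.7 / (72 × 4.14) = 5185.2 / 298.08 ≈ 17.4 mL/min
CrCl ≈ 17 mL/min, which is < 25 mL/min.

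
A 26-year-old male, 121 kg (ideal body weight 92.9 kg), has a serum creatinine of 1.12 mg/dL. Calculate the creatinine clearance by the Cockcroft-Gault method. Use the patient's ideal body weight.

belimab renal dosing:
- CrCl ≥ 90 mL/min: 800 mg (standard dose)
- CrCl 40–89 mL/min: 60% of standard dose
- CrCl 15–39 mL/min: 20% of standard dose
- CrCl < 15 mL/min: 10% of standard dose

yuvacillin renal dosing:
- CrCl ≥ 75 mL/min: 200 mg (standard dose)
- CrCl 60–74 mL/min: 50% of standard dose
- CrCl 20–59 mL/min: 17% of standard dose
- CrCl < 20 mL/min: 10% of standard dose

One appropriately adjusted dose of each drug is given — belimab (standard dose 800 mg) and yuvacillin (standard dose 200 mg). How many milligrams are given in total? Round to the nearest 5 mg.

1000 mg

CrCl = (140 − 26) × 92.9 / (72 × 1.12) = 10590.6 / 80.64 ≈ 131.3 mL/min
CrCl ≈ 131 mL/min.
belimab: ≥ 90 mL/min → 100% of 800 mg = 800 mg.
yuvacillin: ≥ 75 mL/min → 100% of 200 mg = 200 mg.
Total = 800 + 200 = 1000 mg.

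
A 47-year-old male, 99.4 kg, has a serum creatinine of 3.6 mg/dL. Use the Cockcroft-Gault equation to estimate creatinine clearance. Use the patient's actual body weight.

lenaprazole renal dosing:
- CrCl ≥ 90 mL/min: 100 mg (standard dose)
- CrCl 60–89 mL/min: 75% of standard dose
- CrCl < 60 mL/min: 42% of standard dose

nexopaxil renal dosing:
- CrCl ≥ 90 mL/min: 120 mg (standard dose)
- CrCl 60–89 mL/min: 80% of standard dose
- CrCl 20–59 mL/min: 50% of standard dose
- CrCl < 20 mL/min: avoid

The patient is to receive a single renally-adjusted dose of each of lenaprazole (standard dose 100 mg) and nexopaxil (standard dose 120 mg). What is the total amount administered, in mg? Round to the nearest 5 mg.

CrCl = (140 − 47) × 99.4 / (72 × 3.6) = 9244.2 / 259.20 ≈ 35.7 mL/min
CrCl ≈ 36 mL/min.
lenaprazole: < 60 mL/min → 42% of 100 mg = 42 mg.
nexopaxil: 20–59 mL/min → 50% of 120 mg = 60 mg.
Total = 42 + 60 = 102 mg.

100 mg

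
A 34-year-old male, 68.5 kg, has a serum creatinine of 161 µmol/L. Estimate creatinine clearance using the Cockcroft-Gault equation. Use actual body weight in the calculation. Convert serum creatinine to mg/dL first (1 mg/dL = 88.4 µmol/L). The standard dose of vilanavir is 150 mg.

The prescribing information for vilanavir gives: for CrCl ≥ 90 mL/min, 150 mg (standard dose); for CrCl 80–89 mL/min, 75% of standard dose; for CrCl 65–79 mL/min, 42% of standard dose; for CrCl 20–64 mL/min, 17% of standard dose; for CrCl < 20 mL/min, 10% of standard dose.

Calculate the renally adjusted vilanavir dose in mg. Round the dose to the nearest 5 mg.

25 mg

SCr = 161 / 88.4 = 1.821 mg/dL
CrCl = (140 − 34) × 68.5 / (72 × 1.821) = 7261.0 / 131.11 ≈ 55.4 mL/min
CrCl ≈ 55 mL/min → bracket 20–64 mL/min.
17% of 150 mg = 25.5 mg → 25 mg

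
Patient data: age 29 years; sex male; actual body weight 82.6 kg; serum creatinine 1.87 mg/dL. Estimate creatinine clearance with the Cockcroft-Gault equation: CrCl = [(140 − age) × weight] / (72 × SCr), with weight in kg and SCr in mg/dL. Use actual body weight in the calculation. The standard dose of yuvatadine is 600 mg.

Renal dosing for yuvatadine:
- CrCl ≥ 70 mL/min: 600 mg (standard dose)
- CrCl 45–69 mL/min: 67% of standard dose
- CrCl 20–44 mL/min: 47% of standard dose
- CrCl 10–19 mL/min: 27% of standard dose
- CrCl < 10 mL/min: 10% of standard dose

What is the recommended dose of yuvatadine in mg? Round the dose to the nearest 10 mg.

CrCl = (140 − 29) × 82.6 / (72 × 1.87) = 9168.6 / 134.64 ≈ 68.1 mL/min
CrCl ≈ 68 mL/min → bracket 45–69 mL/min.
67% of 600 mg = 402 mg → 400 mg

400 mg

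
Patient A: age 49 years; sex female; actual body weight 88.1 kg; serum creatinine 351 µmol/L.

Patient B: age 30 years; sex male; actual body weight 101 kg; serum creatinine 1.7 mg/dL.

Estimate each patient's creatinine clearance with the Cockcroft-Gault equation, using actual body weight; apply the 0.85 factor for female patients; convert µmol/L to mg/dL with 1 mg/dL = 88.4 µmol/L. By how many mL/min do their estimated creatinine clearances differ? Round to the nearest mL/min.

Patient A: SCr = 351 / 88.4 = 3.971 mg/dL
Patient A: CrCl = (140 − 49) × 88.1 / (72 × 3.971) × 0.85 = 8017.1 / 285.91 × 0.85 ≈ 23.8 mL/min
Patient B: CrCl = (140 − 30) × 101 / (72 × 1.7) = 11110.0 / 122.40 ≈ 90.8 mL/min
|23.8 − 90.8| = 67.0 mL/min

67 mL/min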